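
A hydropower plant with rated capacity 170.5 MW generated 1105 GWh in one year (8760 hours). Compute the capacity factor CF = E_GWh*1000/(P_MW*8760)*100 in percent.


CF = 1105 * 1000 / (170.5 * 8760) * 100 = 73.9833 %


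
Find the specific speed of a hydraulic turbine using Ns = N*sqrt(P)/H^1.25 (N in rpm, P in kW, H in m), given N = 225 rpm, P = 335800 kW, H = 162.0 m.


Ns = 225 * 335800^0.5 / 162.0^1.25 = 225.5948


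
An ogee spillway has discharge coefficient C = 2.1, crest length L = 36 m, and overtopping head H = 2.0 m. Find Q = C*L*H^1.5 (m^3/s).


Q = 2.1 * 36 * 2.0^1.5 = 213.8291 m^3/s


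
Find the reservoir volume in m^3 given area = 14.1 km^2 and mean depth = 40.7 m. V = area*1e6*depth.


V = 14.1 * 1e6 * 40.7 = 5.7387e+08 m^3


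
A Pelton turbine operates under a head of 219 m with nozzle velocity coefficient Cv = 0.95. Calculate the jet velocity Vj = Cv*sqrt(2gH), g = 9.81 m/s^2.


Vj = 0.95 * sqrt(2*9.81*219) = 62.2723 m/s


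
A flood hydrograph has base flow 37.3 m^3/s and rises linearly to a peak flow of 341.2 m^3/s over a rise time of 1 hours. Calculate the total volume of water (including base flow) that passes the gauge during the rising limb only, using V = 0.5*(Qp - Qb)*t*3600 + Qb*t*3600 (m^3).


V = 0.5*(341.2 - 37.3)*1*3600 + 37.3*1*3600 = 681300.0000 m^3


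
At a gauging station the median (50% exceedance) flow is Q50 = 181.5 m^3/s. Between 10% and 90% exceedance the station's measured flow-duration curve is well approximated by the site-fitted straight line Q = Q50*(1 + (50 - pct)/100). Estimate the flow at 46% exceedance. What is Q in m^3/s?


Q = 181.5 * (1 + (50 - 46)/100) = 188.7600 m^3/s


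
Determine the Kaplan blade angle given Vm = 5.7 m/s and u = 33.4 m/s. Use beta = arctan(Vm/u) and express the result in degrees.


beta = arctan(5.7 / 33.4) = 9.6847 degrees


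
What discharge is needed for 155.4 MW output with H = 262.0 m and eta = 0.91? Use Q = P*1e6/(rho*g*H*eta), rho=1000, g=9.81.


Q = 155.4 * 1e6 / (1000 * 9.81 * 262.0 * 0.91) = 66.4415 m^3/s


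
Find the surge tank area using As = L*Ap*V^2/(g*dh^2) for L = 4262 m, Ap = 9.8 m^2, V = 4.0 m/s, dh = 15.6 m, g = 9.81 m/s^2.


As = 4262 * 9.8 * 4.0^2 / (9.81 * 15.6^2) = 279.9248 m^2


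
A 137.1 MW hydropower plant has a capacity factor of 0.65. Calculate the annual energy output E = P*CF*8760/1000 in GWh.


E = 137.1 * 0.65 * 8760 / 1000 = 780.6474 GWh


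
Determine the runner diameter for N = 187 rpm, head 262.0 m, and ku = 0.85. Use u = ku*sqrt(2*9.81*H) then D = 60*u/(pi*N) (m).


u = 0.85 * sqrt(2*9.81*262.0) = 60.9423 m/s
D = 60 * 60.9423 / (pi * 187) = 6.2241 m


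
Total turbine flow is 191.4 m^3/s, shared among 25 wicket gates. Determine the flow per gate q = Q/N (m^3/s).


q = 191.4 / 25 = 7.6560 m^3/s


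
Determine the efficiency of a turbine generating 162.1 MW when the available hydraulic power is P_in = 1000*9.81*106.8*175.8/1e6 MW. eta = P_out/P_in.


P_in = 1000 * 9.81 * 106.8 * 175.8 / 1e6 = 184.1871 MW
eta = 162.1 / 184.1871 = 0.8801


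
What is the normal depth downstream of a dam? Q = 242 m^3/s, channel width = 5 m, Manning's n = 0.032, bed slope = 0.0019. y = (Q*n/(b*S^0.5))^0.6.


y = (242 * 0.032 / (5 * 0.0019^0.5))^0.6 = 8.5187 m


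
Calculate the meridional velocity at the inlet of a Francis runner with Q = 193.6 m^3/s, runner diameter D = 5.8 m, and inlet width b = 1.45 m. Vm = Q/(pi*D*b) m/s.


Vm = 193.6 / (pi * 5.8 * 1.45) = 7.3276 m/s


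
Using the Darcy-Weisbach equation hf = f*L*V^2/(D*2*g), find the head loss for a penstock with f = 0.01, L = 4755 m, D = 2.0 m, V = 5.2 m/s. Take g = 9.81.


hf = 0.01 * 4755 * 5.2^2 / (2.0 * 2 * 9.81) = 32.7664 m


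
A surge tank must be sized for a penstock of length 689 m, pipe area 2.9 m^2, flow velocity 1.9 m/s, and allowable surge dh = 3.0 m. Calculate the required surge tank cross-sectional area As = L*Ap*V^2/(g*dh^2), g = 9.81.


As = 689 * 2.9 * 1.9^2 / (9.81 * 3.0^2) = 81.6983 m^2


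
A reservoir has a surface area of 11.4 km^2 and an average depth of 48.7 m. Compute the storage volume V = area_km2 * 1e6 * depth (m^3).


V = 11.4 * 1e6 * 48.7 = 5.5518e+08 m^3


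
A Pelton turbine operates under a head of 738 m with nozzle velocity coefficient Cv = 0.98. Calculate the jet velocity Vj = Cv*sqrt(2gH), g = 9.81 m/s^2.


Vj = 0.98 * sqrt(2*9.81*738) = 117.9244 m/s


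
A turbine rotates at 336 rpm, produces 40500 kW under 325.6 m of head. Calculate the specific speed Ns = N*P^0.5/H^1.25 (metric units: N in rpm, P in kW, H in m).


Ns = 336 * 40500^0.5 / 325.6^1.25 = 48.8890


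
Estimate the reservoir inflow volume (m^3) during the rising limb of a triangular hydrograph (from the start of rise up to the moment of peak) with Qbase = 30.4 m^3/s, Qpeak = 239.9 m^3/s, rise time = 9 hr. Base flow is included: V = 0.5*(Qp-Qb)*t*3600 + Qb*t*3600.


V = 0.5*(239.9 - 30.4)*9*3600 + 30.4*9*3600 = 4.3789e+06 m^3


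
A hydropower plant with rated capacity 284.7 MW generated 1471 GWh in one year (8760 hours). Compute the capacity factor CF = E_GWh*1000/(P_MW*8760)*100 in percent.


CF = 1471 * 1000 / (284.7 * 8760) * 100 = 58.9822 %


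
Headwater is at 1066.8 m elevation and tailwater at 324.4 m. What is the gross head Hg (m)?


Hg = 1066.8 - 324.4 = 742.4000 m


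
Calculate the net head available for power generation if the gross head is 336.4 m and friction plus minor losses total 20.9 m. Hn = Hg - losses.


Hn = 336.4 - 20.9 = 315.5000 m


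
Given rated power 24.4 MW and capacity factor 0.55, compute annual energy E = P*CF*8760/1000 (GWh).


E = 24.4 * 0.55 * 8760 / 1000 = 117.5592 GWh


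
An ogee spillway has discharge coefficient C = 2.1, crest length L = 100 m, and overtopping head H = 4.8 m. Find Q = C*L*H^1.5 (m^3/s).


Q = 2.1 * 100 * 4.8^1.5 = 2208.4174 m^3/s


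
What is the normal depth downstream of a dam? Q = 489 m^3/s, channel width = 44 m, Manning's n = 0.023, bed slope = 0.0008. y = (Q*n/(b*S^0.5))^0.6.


y = (489 * 0.023 / (44 * 0.0008^0.5))^0.6 = 3.7465 m


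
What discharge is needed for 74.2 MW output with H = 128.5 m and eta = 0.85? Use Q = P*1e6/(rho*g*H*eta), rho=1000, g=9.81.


Q = 74.2 * 1e6 / (1000 * 9.81 * 128.5 * 0.85) = 69.2489 m^3/s


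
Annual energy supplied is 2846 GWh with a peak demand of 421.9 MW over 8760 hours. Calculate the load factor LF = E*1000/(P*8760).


LF = 2846 * 1000 / (421.9 * 8760) = 0.7701


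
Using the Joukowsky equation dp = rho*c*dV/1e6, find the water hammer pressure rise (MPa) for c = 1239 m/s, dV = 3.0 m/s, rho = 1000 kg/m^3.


dp = 1000 * 1239 * 3.0 / 1e6 = 3.7170 MPa


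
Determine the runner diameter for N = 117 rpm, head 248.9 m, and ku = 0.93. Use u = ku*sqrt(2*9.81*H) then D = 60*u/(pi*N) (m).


u = 0.93 * sqrt(2*9.81*248.9) = 64.9898 m/s
D = 60 * 64.9898 / (pi * 117) = 10.6087 m


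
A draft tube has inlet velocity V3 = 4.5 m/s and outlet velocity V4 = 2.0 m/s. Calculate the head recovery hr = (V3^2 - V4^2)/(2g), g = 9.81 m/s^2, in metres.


hr = (4.5^2 - 2.0^2) / (2*9.81) = 0.8282 m


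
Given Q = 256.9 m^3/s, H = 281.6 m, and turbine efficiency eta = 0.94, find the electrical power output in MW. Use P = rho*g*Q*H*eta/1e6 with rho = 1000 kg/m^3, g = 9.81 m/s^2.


P = 1000 * 9.81 * 256.9 * 281.6 * 0.94 / 1e6 = 667.1041 MW


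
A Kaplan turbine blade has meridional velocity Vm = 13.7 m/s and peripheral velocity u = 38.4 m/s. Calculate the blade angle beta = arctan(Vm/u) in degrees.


beta = arctan(13.7 / 38.4) = 19.6349 degrees


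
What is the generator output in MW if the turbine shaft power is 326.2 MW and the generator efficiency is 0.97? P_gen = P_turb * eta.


P_gen = 326.2 * 0.97 = 316.4140 MW


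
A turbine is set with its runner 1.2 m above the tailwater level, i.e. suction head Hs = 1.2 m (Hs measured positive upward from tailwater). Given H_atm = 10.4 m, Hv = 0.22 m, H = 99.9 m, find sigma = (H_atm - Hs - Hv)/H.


sigma = (10.4 - 1.2 - 0.22) / 99.9 = 0.0899


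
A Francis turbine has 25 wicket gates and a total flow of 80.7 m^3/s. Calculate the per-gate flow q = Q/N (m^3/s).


q = 80.7 / 25 = 3.2280 m^3/s


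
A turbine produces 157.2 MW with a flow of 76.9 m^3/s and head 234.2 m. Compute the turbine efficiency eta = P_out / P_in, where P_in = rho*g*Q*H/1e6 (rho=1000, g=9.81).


P_in = 1000 * 9.81 * 76.9 * 234.2 / 1e6 = 176.6779 MW
eta = 157.2 / 176.6779 = 0.8898


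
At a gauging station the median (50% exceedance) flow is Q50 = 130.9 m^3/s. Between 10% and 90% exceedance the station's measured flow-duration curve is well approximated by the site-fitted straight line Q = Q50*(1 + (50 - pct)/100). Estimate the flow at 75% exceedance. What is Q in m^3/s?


Q = 130.9 * (1 + (50 - 75)/100) = 98.1750 m^3/s


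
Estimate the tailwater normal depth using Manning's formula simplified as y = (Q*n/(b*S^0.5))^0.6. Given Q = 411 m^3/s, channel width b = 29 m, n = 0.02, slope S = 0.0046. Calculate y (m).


y = (411 * 0.02 / (29 * 0.0046^0.5))^0.6 = 2.3586 m


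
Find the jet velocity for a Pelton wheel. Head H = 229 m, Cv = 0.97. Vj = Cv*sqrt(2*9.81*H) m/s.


Vj = 0.97 * sqrt(2*9.81*229) = 65.0188 m/s


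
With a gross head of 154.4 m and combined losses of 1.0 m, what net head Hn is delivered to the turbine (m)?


Hn = 154.4 - 1.0 = 153.4000 m


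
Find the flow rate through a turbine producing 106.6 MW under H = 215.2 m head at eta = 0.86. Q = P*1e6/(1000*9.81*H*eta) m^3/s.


Q = 106.6 * 1e6 / (1000 * 9.81 * 215.2 * 0.86) = 58.7148 m^3/s


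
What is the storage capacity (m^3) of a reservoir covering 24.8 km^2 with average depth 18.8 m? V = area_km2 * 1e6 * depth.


V = 24.8 * 1e6 * 18.8 = 4.6624e+08 m^3


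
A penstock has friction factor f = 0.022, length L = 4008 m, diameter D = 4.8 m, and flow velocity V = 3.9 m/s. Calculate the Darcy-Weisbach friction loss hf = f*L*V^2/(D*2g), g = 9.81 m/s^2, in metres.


hf = 0.022 * 4008 * 3.9^2 / (4.8 * 2 * 9.81) = 14.2410 m


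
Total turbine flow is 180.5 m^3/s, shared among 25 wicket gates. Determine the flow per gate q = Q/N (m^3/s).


q = 180.5 / 25 = 7.2200 m^3/s


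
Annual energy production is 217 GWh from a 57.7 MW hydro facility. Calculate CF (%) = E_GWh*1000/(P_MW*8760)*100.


CF = 217 * 1000 / (57.7 * 8760) * 100 = 42.9319 %


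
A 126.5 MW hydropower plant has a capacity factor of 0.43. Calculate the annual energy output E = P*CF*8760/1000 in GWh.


E = 126.5 * 0.43 * 8760 / 1000 = 476.5002 GWh


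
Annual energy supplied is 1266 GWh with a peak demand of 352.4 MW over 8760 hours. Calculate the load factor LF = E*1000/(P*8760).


LF = 1266 * 1000 / (352.4 * 8760) = 0.4101


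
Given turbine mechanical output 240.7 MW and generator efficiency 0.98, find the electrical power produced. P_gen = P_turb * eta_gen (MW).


P_gen = 240.7 * 0.98 = 235.8860 MW


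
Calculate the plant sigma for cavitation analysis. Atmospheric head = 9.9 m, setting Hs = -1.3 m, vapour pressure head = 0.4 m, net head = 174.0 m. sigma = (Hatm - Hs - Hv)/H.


sigma = (9.9 - (-1.3) - 0.4) / 174.0 = 0.0621


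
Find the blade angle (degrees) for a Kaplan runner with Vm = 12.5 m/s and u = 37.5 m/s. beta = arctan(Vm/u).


beta = arctan(12.5 / 37.5) = 18.4349 degrees


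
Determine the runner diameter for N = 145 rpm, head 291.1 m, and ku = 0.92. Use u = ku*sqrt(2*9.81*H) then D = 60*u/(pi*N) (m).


u = 0.92 * sqrt(2*9.81*291.1) = 69.5278 m/s
D = 60 * 69.5278 / (pi * 145) = 9.1578 m


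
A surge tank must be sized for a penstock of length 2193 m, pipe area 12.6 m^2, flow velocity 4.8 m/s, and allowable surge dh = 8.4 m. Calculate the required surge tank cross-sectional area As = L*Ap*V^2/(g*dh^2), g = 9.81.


As = 2193 * 12.6 * 4.8^2 / (9.81 * 8.4^2) = 919.7379 m^2


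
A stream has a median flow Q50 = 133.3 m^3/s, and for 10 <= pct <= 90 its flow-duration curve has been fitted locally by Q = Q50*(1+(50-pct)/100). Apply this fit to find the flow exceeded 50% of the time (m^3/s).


Q = 133.3 * (1 + (50 - 50)/100) = 133.3000 m^3/s


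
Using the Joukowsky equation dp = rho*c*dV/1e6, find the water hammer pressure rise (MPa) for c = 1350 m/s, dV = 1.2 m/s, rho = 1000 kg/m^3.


dp = 1000 * 1350 * 1.2 / 1e6 = 1.6200 MPa


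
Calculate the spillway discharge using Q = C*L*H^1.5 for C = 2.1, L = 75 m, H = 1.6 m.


Q = 2.1 * 75 * 1.6^1.5 = 318.7576 m^3/s


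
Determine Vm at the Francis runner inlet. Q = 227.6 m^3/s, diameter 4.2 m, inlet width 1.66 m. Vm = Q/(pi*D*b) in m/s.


Vm = 227.6 / (pi * 4.2 * 1.66) = 10.3912 m/s


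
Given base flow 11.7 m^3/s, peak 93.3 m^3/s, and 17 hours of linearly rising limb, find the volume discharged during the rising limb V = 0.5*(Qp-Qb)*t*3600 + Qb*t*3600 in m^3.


V = 0.5*(93.3 - 11.7)*17*3600 + 11.7*17*3600 = 3.2130e+06 m^3


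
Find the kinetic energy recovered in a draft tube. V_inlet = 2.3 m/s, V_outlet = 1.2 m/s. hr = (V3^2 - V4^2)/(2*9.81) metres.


hr = (2.3^2 - 1.2^2) / (2*9.81) = 0.1962 m


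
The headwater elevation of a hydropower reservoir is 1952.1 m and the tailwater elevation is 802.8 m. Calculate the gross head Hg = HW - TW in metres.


Hg = 1952.1 - 802.8 = 1149.3000 m


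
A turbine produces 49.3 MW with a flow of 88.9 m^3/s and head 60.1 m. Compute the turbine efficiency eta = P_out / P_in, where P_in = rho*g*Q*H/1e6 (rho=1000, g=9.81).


P_in = 1000 * 9.81 * 88.9 * 60.1 / 1e6 = 52.4138 MW
eta = 49.3 / 52.4138 = 0.9406


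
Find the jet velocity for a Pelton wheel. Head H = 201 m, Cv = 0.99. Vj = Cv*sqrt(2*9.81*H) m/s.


Vj = 0.99 * sqrt(2*9.81*201) = 62.1703 m/s


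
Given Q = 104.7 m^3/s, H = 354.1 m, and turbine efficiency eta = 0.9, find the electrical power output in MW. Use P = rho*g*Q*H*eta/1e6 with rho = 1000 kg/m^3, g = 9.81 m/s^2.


P = 1000 * 9.81 * 104.7 * 354.1 * 0.9 / 1e6 = 327.3287 MW


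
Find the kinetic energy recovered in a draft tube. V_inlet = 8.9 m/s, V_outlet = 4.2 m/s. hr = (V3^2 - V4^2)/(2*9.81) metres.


hr = (8.9^2 - 4.2^2) / (2*9.81) = 3.1381 m


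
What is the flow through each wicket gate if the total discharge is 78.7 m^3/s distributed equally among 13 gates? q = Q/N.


q = 78.7 / 13 = 6.0538 m^3/s


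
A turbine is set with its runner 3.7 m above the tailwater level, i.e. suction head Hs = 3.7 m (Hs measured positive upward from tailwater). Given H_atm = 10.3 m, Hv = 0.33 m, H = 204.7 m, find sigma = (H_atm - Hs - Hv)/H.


sigma = (10.3 - 3.7 - 0.33) / 204.7 = 0.0306


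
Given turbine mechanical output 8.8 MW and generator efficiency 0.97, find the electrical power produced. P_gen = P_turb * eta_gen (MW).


P_gen = 8.8 * 0.97 = 8.5360 MW


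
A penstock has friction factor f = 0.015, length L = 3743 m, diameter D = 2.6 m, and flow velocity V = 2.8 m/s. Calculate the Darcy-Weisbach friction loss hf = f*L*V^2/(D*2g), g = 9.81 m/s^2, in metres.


hf = 0.015 * 3743 * 2.8^2 / (2.6 * 2 * 9.81) = 8.6289 m


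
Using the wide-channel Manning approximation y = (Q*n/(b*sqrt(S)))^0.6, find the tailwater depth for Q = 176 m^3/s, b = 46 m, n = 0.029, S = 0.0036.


y = (176 * 0.029 / (46 * 0.0036^0.5))^0.6 = 1.4461 m


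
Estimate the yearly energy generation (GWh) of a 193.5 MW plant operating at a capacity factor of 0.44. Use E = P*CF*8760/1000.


E = 193.5 * 0.44 * 8760 / 1000 = 745.8264 GWh


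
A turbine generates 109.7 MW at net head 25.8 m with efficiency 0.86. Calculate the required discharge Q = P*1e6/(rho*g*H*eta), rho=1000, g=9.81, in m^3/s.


Q = 109.7 * 1e6 / (1000 * 9.81 * 25.8 * 0.86) = 503.9871 m^3/s


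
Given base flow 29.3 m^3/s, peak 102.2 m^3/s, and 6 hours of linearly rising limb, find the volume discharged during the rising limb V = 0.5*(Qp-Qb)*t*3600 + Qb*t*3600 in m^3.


V = 0.5*(102.2 - 29.3)*6*3600 + 29.3*6*3600 = 1.4202e+06 m^3


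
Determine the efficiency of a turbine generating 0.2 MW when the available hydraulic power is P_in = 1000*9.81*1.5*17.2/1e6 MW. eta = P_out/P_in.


P_in = 1000 * 9.81 * 1.5 * 17.2 / 1e6 = 0.2531 MW
eta = 0.2 / 0.2531 = 0.7902


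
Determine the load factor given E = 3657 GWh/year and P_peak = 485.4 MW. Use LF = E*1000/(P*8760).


LF = 3657 * 1000 / (485.4 * 8760) = 0.8600


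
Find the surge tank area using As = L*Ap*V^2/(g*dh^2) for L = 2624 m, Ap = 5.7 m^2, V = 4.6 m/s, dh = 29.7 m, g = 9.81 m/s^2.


As = 2624 * 5.7 * 4.6^2 / (9.81 * 29.7^2) = 36.5740 m^2


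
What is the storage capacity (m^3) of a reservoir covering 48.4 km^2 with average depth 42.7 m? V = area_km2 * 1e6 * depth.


V = 48.4 * 1e6 * 42.7 = 2.0667e+09 m^3


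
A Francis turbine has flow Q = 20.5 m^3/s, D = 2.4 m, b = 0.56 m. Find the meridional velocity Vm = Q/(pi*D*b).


Vm = 20.5 / (pi * 2.4 * 0.56) = 4.8552 m/s


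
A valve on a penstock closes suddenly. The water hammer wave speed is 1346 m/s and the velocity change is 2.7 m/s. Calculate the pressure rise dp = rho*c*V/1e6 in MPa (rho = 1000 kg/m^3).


dp = 1000 * 1346 * 2.7 / 1e6 = 3.6342 MPa


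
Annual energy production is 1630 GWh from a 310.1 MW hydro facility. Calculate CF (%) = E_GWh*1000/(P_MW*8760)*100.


CF = 1630 * 1000 / (310.1 * 8760) * 100 = 60.0042 %


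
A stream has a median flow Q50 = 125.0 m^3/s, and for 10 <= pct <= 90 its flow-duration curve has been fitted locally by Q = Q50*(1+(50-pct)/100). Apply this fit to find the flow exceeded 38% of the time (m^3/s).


Q = 125.0 * (1 + (50 - 38)/100) = 140.0000 m^3/s


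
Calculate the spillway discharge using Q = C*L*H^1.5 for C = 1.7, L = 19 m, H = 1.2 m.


Q = 1.7 * 19 * 1.2^1.5 = 42.4595 m^3/s


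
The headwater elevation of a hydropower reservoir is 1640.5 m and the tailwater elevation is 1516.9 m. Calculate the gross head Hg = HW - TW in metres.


Hg = 1640.5 - 1516.9 = 123.6000 m


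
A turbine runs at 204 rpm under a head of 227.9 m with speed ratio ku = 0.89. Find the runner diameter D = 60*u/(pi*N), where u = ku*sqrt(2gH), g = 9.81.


u = 0.89 * sqrt(2*9.81*227.9) = 59.5130 m/s
D = 60 * 59.5130 / (pi * 204) = 5.5716 m


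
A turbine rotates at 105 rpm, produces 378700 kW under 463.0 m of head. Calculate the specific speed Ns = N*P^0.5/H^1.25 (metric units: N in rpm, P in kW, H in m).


Ns = 105 * 378700^0.5 / 463.0^1.25 = 30.0857


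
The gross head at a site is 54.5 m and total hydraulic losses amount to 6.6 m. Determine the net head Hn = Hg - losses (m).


Hn = 54.5 - 6.6 = 47.9000 m


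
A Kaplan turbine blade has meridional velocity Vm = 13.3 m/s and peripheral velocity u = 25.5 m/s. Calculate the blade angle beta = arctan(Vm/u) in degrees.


beta = arctan(13.3 / 25.5) = 27.5451 degrees


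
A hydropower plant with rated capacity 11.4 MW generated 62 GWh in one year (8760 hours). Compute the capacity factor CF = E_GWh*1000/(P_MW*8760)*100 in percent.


CF = 62 * 1000 / (11.4 * 8760) * 100 = 62.0844 %


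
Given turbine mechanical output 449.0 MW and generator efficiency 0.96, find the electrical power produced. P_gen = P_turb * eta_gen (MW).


P_gen = 449.0 * 0.96 = 431.0400 MW


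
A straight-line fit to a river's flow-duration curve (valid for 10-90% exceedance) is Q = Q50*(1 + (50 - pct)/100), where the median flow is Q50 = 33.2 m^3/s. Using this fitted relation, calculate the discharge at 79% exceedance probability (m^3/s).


Q = 33.2 * (1 + (50 - 79)/100) = 23.5720 m^3/s


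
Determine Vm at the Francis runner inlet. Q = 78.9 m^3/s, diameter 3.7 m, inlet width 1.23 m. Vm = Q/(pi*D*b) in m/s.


Vm = 78.9 / (pi * 3.7 * 1.23) = 5.5185 m/s


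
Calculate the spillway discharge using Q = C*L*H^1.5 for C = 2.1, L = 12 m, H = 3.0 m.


Q = 2.1 * 12 * 3.0^1.5 = 130.9430 m^3/s


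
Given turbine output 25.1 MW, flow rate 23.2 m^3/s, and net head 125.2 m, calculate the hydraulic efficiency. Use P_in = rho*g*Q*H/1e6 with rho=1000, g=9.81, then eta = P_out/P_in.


P_in = 1000 * 9.81 * 23.2 * 125.2 / 1e6 = 28.4945 MW
eta = 25.1 / 28.4945 = 0.8809


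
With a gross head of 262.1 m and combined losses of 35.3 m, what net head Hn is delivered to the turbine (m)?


Hn = 262.1 - 35.3 = 226.8000 m


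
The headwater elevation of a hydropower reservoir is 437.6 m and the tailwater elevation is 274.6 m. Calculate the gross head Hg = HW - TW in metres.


Hg = 437.6 - 274.6 = 163.0000 m


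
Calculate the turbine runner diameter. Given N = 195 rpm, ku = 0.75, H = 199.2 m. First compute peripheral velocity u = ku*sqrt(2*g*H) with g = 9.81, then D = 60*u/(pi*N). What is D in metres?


u = 0.75 * sqrt(2*9.81*199.2) = 46.8873 m/s
D = 60 * 46.8873 / (pi * 195) = 4.5922 m


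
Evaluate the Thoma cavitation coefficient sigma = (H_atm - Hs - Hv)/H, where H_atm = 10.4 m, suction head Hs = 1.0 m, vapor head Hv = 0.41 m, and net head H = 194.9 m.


sigma = (10.4 - 1.0 - 0.41) / 194.9 = 0.0461


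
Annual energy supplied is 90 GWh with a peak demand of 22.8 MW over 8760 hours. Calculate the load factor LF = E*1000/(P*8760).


LF = 90 * 1000 / (22.8 * 8760) = 0.4506


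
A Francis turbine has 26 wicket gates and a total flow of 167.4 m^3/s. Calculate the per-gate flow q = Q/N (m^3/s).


q = 167.4 / 26 = 6.4385 m^3/s


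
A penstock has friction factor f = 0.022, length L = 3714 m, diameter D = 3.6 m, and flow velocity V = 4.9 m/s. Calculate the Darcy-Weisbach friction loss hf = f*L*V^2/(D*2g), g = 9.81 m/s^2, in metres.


hf = 0.022 * 3714 * 4.9^2 / (3.6 * 2 * 9.81) = 27.7751 m


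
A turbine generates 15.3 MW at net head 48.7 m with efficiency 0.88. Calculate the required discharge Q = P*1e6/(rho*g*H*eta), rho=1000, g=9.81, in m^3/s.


Q = 15.3 * 1e6 / (1000 * 9.81 * 48.7 * 0.88) = 36.3924 m^3/s


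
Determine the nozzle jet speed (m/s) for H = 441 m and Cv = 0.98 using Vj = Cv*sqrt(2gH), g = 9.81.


Vj = 0.98 * sqrt(2*9.81*441) = 91.1580 m/s


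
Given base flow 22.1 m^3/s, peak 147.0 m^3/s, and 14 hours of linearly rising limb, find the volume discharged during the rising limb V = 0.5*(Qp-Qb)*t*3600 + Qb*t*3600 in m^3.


V = 0.5*(147.0 - 22.1)*14*3600 + 22.1*14*3600 = 4.2613e+06 m^3


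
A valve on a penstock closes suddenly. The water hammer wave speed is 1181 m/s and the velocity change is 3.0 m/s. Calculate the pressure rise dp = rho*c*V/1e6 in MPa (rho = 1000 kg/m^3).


dp = 1000 * 1181 * 3.0 / 1e6 = 3.5430 MPa


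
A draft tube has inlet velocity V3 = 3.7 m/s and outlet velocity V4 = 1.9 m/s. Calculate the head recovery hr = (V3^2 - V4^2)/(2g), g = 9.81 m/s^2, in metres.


hr = (3.7^2 - 1.9^2) / (2*9.81) = 0.5138 m


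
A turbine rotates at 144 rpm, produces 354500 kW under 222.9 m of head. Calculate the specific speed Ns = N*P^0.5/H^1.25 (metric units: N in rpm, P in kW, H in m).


Ns = 144 * 354500^0.5 / 222.9^1.25 = 99.5481


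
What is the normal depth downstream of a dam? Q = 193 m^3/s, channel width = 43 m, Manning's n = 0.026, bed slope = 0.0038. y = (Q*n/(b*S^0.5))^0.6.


y = (193 * 0.026 / (43 * 0.0038^0.5))^0.6 = 1.4666 m


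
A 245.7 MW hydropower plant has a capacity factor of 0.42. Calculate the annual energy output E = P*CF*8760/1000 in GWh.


E = 245.7 * 0.42 * 8760 / 1000 = 903.9794 GWh


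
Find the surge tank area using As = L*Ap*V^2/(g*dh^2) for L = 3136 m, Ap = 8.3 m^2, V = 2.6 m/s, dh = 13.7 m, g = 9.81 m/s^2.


As = 3136 * 8.3 * 2.6^2 / (9.81 * 13.7^2) = 95.5632 m^2


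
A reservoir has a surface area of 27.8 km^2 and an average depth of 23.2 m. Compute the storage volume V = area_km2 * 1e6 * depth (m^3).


V = 27.8 * 1e6 * 23.2 = 6.4496e+08 m^3


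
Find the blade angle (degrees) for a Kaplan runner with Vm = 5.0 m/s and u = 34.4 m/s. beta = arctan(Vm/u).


beta = arctan(5.0 / 34.4) = 8.2700 degrees


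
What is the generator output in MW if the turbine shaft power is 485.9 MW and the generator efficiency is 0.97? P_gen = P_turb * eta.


P_gen = 485.9 * 0.97 = 471.3230 MW


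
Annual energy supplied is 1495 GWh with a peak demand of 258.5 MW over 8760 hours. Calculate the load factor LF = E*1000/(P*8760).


LF = 1495 * 1000 / (258.5 * 8760) = 0.6602


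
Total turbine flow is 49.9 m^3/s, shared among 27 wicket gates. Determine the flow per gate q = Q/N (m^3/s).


q = 49.9 / 27 = 1.8481 m^3/s


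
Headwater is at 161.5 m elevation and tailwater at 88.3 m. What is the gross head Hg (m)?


Hg = 161.5 - 88.3 = 73.2000 m


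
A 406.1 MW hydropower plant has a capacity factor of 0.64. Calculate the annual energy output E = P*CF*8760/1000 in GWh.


E = 406.1 * 0.64 * 8760 / 1000 = 2276.7590 GWh


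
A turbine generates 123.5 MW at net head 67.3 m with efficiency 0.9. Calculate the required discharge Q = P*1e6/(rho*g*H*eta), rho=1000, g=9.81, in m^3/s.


Q = 123.5 * 1e6 / (1000 * 9.81 * 67.3 * 0.9) = 207.8454 m^3/s


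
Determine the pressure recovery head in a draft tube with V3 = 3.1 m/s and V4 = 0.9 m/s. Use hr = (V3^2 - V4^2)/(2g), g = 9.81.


hr = (3.1^2 - 0.9^2) / (2*9.81) = 0.4485 m


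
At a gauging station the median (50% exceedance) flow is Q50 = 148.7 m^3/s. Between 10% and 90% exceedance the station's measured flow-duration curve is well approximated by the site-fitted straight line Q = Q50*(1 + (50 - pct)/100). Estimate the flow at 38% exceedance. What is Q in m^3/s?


Q = 148.7 * (1 + (50 - 38)/100) = 166.5440 m^3/s


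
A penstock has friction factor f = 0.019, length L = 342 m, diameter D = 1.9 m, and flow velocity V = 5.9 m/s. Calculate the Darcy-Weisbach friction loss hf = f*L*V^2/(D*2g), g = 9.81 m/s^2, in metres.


hf = 0.019 * 342 * 5.9^2 / (1.9 * 2 * 9.81) = 6.0678 m


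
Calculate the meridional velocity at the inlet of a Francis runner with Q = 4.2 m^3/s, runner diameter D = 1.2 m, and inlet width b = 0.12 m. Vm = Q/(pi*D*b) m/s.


Vm = 4.2 / (pi * 1.2 * 0.12) = 9.2840 m/s


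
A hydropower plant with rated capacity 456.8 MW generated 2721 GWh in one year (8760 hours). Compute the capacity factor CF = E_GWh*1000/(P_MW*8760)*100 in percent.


CF = 2721 * 1000 / (456.8 * 8760) * 100 = 67.9983 %


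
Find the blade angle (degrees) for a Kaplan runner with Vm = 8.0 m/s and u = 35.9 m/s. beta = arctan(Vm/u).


beta = arctan(8.0 / 35.9) = 12.5626 degrees


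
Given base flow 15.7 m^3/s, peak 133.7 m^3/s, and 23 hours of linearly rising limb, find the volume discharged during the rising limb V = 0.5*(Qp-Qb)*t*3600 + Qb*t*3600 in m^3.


V = 0.5*(133.7 - 15.7)*23*3600 + 15.7*23*3600 = 6.1852e+06 m^3


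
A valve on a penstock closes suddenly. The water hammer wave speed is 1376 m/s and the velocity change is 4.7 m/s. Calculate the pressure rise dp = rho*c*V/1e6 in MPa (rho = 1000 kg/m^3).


dp = 1000 * 1376 * 4.7 / 1e6 = 6.4672 MPa


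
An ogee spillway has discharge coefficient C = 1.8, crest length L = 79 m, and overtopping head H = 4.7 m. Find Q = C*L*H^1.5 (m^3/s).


Q = 1.8 * 79 * 4.7^1.5 = 1448.9266 m^3/s


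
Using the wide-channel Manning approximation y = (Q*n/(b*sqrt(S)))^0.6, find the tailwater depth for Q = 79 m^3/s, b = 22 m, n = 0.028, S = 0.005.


y = (79 * 0.028 / (22 * 0.005^0.5))^0.6 = 1.2352 m


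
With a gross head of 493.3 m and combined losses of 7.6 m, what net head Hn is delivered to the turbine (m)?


Hn = 493.3 - 7.6 = 485.7000 m


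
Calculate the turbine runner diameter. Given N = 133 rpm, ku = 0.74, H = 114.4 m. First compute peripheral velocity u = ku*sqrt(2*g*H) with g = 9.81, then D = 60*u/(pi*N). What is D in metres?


u = 0.74 * sqrt(2*9.81*114.4) = 35.0586 m/s
D = 60 * 35.0586 / (pi * 133) = 5.0344 m


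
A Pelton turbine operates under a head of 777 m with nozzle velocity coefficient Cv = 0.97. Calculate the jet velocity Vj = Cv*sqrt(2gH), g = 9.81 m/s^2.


Vj = 0.97 * sqrt(2*9.81*777) = 119.7655 m/s


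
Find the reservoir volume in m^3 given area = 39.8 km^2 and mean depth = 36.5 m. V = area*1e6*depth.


V = 39.8 * 1e6 * 36.5 = 1.4527e+09 m^3


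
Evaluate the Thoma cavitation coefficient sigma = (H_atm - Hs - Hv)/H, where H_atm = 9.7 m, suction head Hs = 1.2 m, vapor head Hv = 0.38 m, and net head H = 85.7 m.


sigma = (9.7 - 1.2 - 0.38) / 85.7 = 0.0947


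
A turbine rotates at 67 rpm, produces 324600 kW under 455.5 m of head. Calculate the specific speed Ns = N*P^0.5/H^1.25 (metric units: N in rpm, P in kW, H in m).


Ns = 67 * 324600^0.5 / 455.5^1.25 = 18.1401


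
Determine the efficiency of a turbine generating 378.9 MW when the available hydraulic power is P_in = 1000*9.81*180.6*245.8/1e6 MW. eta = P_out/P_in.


P_in = 1000 * 9.81 * 180.6 * 245.8 / 1e6 = 435.4804 MW
eta = 378.9 / 435.4804 = 0.8701


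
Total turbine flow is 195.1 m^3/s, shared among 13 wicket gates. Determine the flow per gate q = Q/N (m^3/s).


q = 195.1 / 13 = 15.0077 m^3/s


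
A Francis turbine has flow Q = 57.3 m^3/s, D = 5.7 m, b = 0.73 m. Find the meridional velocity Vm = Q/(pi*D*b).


Vm = 57.3 / (pi * 5.7 * 0.73) = 4.3834 m/s


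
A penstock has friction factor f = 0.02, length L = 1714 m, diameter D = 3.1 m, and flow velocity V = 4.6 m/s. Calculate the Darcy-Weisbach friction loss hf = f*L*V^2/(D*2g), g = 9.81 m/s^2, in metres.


hf = 0.02 * 1714 * 4.6^2 / (3.1 * 2 * 9.81) = 11.9260 m


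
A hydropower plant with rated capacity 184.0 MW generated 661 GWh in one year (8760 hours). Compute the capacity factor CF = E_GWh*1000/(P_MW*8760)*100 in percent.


CF = 661 * 1000 / (184.0 * 8760) * 100 = 41.0090 %


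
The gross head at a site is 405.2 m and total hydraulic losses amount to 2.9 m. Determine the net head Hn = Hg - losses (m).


Hn = 405.2 - 2.9 = 402.3000 m


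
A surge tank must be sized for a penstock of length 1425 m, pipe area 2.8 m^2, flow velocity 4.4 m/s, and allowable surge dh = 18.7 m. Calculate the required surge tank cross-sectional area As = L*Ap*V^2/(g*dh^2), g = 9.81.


As = 1425 * 2.8 * 4.4^2 / (9.81 * 18.7^2) = 22.5178 m^2


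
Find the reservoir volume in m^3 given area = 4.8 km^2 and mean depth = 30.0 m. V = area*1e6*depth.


V = 4.8 * 1e6 * 30.0 = 1.4400e+08 m^3


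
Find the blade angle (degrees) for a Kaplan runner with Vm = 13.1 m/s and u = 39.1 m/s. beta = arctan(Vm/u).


beta = arctan(13.1 / 39.1) = 18.5228 degrees


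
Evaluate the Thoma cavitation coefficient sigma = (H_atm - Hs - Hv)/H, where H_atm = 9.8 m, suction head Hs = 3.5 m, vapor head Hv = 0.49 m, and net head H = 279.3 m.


sigma = (9.8 - 3.5 - 0.49) / 279.3 = 0.0208


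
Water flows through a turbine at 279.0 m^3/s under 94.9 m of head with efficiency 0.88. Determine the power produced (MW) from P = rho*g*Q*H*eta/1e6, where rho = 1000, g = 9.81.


P = 1000 * 9.81 * 279.0 * 94.9 * 0.88 / 1e6 = 228.5715 MW


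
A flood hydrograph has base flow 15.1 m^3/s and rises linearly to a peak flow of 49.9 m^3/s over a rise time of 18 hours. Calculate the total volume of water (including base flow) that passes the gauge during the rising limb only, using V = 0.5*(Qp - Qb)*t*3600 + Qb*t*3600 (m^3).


V = 0.5*(49.9 - 15.1)*18*3600 + 15.1*18*3600 = 2.1060e+06 m^3


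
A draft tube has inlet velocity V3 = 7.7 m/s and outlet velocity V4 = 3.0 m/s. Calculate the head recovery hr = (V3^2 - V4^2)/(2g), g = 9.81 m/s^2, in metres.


hr = (7.7^2 - 3.0^2) / (2*9.81) = 2.5632 m


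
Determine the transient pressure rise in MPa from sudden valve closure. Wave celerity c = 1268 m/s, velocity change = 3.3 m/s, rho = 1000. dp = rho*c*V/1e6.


dp = 1000 * 1268 * 3.3 / 1e6 = 4.1844 MPa


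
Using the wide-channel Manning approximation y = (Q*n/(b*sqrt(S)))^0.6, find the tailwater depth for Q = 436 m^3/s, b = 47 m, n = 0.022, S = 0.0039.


y = (436 * 0.022 / (47 * 0.0039^0.5))^0.6 = 2.0350 m


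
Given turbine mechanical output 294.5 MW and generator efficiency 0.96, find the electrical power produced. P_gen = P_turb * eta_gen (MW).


P_gen = 294.5 * 0.96 = 282.7200 MW


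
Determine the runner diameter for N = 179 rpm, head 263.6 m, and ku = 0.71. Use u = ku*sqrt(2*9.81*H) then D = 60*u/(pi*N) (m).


u = 0.71 * sqrt(2*9.81*263.6) = 51.0600 m/s
D = 60 * 51.0600 / (pi * 179) = 5.4479 m


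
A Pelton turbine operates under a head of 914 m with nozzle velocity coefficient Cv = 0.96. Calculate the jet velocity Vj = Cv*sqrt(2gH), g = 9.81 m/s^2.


Vj = 0.96 * sqrt(2*9.81*914) = 128.5564 m/s


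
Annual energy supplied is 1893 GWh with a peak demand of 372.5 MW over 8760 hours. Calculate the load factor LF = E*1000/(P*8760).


LF = 1893 * 1000 / (372.5 * 8760) = 0.5801


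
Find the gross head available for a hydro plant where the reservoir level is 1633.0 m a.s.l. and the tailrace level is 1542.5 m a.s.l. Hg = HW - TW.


Hg = 1633.0 - 1542.5 = 90.5000 m


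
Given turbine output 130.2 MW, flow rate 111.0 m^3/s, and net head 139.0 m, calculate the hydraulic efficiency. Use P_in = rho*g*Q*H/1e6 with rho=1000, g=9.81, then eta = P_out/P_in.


P_in = 1000 * 9.81 * 111.0 * 139.0 / 1e6 = 151.3585 MW
eta = 130.2 / 151.3585 = 0.8602


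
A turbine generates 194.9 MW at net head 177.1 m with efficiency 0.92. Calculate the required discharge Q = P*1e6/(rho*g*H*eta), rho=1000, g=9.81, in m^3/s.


Q = 194.9 * 1e6 / (1000 * 9.81 * 177.1 * 0.92) = 121.9373 m^3/s


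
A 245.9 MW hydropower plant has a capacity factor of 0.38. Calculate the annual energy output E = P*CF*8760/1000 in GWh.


E = 245.9 * 0.38 * 8760 / 1000 = 818.5519 GWh


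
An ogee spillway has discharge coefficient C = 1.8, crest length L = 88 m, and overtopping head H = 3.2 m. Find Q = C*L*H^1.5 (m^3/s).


Q = 1.8 * 88 * 3.2^1.5 = 906.7345 m^3/s


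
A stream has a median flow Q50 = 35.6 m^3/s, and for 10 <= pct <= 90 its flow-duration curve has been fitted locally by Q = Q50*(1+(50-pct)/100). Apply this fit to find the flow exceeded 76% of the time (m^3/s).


Q = 35.6 * (1 + (50 - 76)/100) = 26.3440 m^3/s


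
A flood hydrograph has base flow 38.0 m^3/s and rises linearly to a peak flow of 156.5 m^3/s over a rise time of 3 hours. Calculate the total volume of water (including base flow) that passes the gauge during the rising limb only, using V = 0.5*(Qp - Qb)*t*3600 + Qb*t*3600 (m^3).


V = 0.5*(156.5 - 38.0)*3*3600 + 38.0*3*3600 = 1.0503e+06 m^3


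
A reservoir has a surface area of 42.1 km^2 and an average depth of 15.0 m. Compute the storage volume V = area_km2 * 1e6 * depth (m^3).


V = 42.1 * 1e6 * 15.0 = 6.3150e+08 m^3


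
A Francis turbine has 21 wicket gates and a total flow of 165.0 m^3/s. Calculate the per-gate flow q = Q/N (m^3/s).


q = 165.0 / 21 = 7.8571 m^3/s


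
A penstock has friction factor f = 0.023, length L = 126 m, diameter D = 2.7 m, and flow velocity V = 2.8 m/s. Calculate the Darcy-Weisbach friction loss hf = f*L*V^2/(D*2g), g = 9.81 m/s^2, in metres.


hf = 0.023 * 126 * 2.8^2 / (2.7 * 2 * 9.81) = 0.4289 m


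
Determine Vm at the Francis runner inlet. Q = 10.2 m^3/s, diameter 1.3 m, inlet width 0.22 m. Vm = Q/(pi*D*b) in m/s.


Vm = 10.2 / (pi * 1.3 * 0.22) = 11.3523 m/s


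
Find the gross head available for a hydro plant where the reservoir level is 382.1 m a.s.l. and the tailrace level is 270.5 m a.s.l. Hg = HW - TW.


Hg = 382.1 - 270.5 = 111.6000 m


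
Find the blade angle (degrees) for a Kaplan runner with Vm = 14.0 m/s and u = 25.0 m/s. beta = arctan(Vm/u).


beta = arctan(14.0 / 25.0) = 29.2488 degrees


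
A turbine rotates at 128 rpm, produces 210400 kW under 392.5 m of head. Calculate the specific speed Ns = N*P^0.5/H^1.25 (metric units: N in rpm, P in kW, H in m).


Ns = 128 * 210400^0.5 / 392.5^1.25 = 33.6073


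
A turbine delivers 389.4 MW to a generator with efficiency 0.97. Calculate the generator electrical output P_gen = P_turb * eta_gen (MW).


P_gen = 389.4 * 0.97 = 377.7180 MW


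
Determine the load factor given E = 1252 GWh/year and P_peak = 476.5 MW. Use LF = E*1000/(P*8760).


LF = 1252 * 1000 / (476.5 * 8760) = 0.2999


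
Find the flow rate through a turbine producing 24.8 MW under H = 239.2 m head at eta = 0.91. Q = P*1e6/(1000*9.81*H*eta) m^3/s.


Q = 24.8 * 1e6 / (1000 * 9.81 * 239.2 * 0.91) = 11.6140 m^3/s


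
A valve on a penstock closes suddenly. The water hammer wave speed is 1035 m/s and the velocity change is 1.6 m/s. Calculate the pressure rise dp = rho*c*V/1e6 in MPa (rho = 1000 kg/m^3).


dp = 1000 * 1035 * 1.6 / 1e6 = 1.6560 MPa


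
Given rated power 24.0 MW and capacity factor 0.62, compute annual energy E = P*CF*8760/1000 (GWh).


E = 24.0 * 0.62 * 8760 / 1000 = 130.3488 GWh


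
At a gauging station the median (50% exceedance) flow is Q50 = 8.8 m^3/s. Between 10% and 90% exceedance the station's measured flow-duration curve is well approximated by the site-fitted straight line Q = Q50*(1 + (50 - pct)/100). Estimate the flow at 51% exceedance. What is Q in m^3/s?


Q = 8.8 * (1 + (50 - 51)/100) = 8.7120 m^3/s


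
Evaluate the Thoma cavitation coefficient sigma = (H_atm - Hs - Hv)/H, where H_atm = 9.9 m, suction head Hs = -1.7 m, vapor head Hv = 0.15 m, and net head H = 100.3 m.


sigma = (9.9 - (-1.7) - 0.15) / 100.3 = 0.1142


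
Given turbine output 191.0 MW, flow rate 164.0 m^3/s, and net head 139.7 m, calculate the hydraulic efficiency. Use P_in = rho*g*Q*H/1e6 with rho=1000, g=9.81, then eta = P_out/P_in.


P_in = 1000 * 9.81 * 164.0 * 139.7 / 1e6 = 224.7549 MW
eta = 191.0 / 224.7549 = 0.8498


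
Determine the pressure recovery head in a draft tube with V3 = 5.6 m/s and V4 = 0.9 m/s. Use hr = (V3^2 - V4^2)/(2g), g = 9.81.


hr = (5.6^2 - 0.9^2) / (2*9.81) = 1.5571 m


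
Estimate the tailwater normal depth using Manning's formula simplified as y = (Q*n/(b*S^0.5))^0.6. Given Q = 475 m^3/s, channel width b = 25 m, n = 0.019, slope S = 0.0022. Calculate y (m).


y = (475 * 0.019 / (25 * 0.0022^0.5))^0.6 = 3.4023 m


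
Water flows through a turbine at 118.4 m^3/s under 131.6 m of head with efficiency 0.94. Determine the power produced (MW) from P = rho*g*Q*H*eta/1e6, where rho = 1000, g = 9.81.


P = 1000 * 9.81 * 118.4 * 131.6 * 0.94 / 1e6 = 143.6827 MW


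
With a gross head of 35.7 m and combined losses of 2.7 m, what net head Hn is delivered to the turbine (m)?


Hn = 35.7 - 2.7 = 33.0000 m


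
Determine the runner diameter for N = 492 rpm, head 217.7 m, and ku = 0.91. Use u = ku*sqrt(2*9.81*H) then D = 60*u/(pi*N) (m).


u = 0.91 * sqrt(2*9.81*217.7) = 59.4730 m/s
D = 60 * 59.4730 / (pi * 492) = 2.3086 m


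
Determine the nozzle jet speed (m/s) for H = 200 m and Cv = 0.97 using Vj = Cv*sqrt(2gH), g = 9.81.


Vj = 0.97 * sqrt(2*9.81*200) = 60.7626 m/s


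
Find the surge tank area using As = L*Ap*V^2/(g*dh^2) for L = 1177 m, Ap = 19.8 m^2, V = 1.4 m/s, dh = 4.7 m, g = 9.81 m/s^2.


As = 1177 * 19.8 * 1.4^2 / (9.81 * 4.7^2) = 210.7817 m^2


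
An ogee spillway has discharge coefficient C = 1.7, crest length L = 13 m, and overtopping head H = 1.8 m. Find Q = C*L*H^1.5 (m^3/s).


Q = 1.7 * 13 * 1.8^1.5 = 53.3705 m^3/s


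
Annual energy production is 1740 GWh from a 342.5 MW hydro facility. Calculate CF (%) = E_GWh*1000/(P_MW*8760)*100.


CF = 1740 * 1000 / (342.5 * 8760) * 100 = 57.9942 %


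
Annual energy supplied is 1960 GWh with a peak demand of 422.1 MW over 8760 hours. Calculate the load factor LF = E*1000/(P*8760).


LF = 1960 * 1000 / (422.1 * 8760) = 0.5301


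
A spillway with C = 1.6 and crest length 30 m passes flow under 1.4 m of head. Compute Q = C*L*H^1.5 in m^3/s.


Q = 1.6 * 30 * 1.4^1.5 = 79.5121 m^3/s


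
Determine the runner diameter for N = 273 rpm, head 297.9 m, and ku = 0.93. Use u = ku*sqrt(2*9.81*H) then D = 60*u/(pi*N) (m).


u = 0.93 * sqrt(2*9.81*297.9) = 71.0997 m/s
D = 60 * 71.0997 / (pi * 273) = 4.9740 m
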